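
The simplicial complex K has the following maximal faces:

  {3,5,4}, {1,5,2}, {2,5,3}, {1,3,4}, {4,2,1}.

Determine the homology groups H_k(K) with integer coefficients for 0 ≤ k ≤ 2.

H_0 = Z,  H_1 = Z,  H_2 = 0.

Take the total order 1 < 2 < 3 < 4 < 5 on the vertex set. Then K (dimension 2) consists of the simplices:

  0-simplices (5): [1], [2], [3], [4], [5]
  1-simplices (10): [1,2], [1,3], [1,4], [1,5], [2,3], [2,4], [2,5], [3,4], [3,5], [4,5]
  2-simplices (5): [1,2,4], [1,2,5], [1,3,4], [2,3,5], [3,4,5]

so the chain groups are C_0 ≅ Z^5, C_1 ≅ Z^10, C_2 ≅ Z^5.

The boundary map ∂_1: C_1 → C_0 maps an edge to its endpoints' difference, ∂[p,q] = q − p. For instance
  ∂[3,4] = [4] − [3].
As a 5×10 matrix over Z this has rank 4, with invariant factors (1,1,1,1).

∂_2: C_2 → C_1 maps a triangle to the signed sum of its edges. For instance
  ∂[3,4,5] = [4,5] − [3,5] + [3,4],
  ∂[1,2,4] = [2,4] − [1,4] + [1,2].
As a 10×5 matrix over Z this has rank 5, with invariant factors (1,1,1,1,1).

From H_k ≅ ker(∂_k) / im(∂_{k+1}) we obtain:

  H_0: rank C_0 − rank ∂_1 = 5 − 4 = 1, and the invariant factors of ∂_1 are all 1, so H_0 = Z.
  H_1: rank ker ∂_1 − rank ∂_2 = (10 − 4) − 5 = 1, and the invariant factors of ∂_2 are all 1, so H_1 = Z.
  H_2: rank ker ∂_2 − rank ∂_3 = (5 − 5) − 0 = 0, and there is no ∂_3, so H_2 = 0.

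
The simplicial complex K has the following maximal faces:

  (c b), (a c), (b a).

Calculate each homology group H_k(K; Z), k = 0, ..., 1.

H_0 ≅ Z,  H_1 ≅ Z.

Fix the vertex order a < b < c and write every simplex with vertices in increasing order. Then dim K = 1 and the simplices of K are:

  0-simplices (3): a, b, c
  1-simplices (3): ab, ac, bc

Hence C_0 ≅ Z^3, C_1 ≅ Z^3.

The boundary map ∂_1: C_1 → C_0 sends each edge [p,q] (with p < q) to q − p. For instance
  ∂ab = b − a.
The 3×3 boundary matrix has rank 2 and Smith normal form diag(1,1).

Now H_k = ker ∂_k / im ∂_{k+1}, so:

  H_0: rank C_0 − rank ∂_1 = 3 − 2 = 1, and the invariant factors of ∂_1 are all 1, so H_0 ≅ Z.
  H_1: rank ker ∂_1 − rank ∂_2 = (3 − 2) − 0 = 1, and there is no ∂_2, so H_1 ≅ Z.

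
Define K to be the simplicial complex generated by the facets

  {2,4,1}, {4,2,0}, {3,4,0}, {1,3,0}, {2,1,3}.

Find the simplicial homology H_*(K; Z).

K has 5 vertices, 10 edges, 5 triangles.
rank ∂_0 = 0, rank ∂_1 = 4 ⇒ b_0 = 5 − 0 − 4 = 1; all invariant factors of ∂_1 are 1 so no torsion. So H_0 = Z.
rank ∂_1 = 4, rank ∂_2 = 5 ⇒ b_1 = 10 − 4 − 5 = 1; all invariant factors of ∂_2 are 1 so no torsion. So H_1 = Z.
rank ∂_2 = 5, rank ∂_3 = 0 ⇒ b_2 = 5 − 5 − 0 = 0. So H_2 = 0.

H_0 ≅ Z,  H_1 ≅ Z,  H_2 = 0.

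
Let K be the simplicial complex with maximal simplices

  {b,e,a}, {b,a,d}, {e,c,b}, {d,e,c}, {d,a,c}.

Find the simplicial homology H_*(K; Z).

Take the total order a < b < c < d < e on the vertex set. Then K (dimension 2) consists of the simplices:

  0-simplices (5): a, b, c, d, e
  1-simplices (10): ab, ac, ad, ae, bc, bd, be, cd, ce, de
  2-simplices (5): abd, abe, acd, bce, cde

Hence C_0 ≅ Z^5, C_1 ≅ Z^10, C_2 ≅ Z^5.

The boundary map ∂_1: C_1 → C_0 maps an edge to its endpoints' difference, ∂[p,q] = q − p.
The 5×10 boundary matrix has rank 4 and Smith normal form diag(1,1,1,1).

Boundary ∂_2: C_2 → C_1 acts by ∂[p,q,r] = [q,r] − [p,r] + [p,q]. For instance
  ∂bce = ce − be + bc,
  ∂acd = cd − ad + ac.
This gives a 10×5 integer matrix of rank 5; reducing to Smith normal form yields diagonal entries (1,1,1,1,1).

Now H_k = ker ∂_k / im ∂_{k+1}, so:

  H_0: rank C_0 − rank ∂_1 = 5 − 4 = 1, and the invariant factors of ∂_1 are all 1, so H_0 = Z.
  H_1: rank ker ∂_1 − rank ∂_2 = (10 − 4) − 5 = 1, and the invariant factors of ∂_2 are all 1, so H_1 = Z.
  H_2: rank ker ∂_2 − rank ∂_3 = (5 − 5) − 0 = 0, and there is no ∂_3, so H_2 = 0.

As a check, the Euler characteristic is 5 − 10 + 5 = 0, which agrees with 1 − 1 + 0 = 0.
(K is a triangulation of the Möbius band.)

H_0 ≅ Z,  H_1 ≅ Z,  H_2 = 0.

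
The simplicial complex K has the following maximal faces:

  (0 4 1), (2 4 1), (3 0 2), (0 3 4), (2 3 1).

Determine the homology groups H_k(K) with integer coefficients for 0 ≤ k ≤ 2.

H_0 ≅ Z,  H_1 ≅ Z,  H_2 = 0.

Take the total order 0 < 1 < 2 < 3 < 4 on the vertex set. Then K (dimension 2) consists of the simplices:

  0-simplices (5): [0], [1], [2], [3], [4]
  1-simplices (10): [0,1], [0,2], [0,3], [0,4], [1,2], [1,3], [1,4], [2,3], [2,4], [3,4]
  2-simplices (5): [0,1,4], [0,2,3], [0,3,4], [1,2,3], [1,2,4]

giving chain groups C_0 ≅ Z^5, C_1 ≅ Z^10, C_2 ≅ Z^5.

∂_1: C_1 → C_0 sends each edge [p,q] (with p < q) to q − p.
The resulting 5×10 matrix has rank 4, and its Smith normal form has invariant factors (1,1,1,1).

The boundary map ∂_2: C_2 → C_1 maps a triangle to the signed sum of its edges. For instance
  ∂[0,1,4] = [1,4] − [0,4] + [0,1],
  ∂[0,3,4] = [3,4] − [0,4] + [0,3].
This gives a 10×5 integer matrix of rank 5; reducing to Smith normal form yields diagonal entries (1,1,1,1,1).

Now H_k = ker ∂_k / im ∂_{k+1}, so:

  H_0: rank C_0 − rank ∂_1 = 5 − 4 = 1, and the invariant factors of ∂_1 are all 1, so H_0 ≅ Z.
  H_1: rank ker ∂_1 − rank ∂_2 = (10 − 4) − 5 = 1, and the invariant factors of ∂_2 are all 1, so H_1 ≅ Z.
  H_2: rank ker ∂_2 − rank ∂_3 = (5 − 5) − 0 = 0, and there is no ∂_3, so H_2 ≅ 0.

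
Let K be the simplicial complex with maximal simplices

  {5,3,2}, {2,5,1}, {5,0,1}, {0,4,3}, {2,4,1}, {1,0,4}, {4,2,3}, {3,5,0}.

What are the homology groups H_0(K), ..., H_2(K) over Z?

H_0 ≅ Z,  H_1 = 0,  H_2 ≅ Z.

We work with the vertex ordering 0 < 1 < 2 < 3 < 4 < 5. The simplices of K, each written with vertices in increasing order, are:

  0-simplices (6): [0], [1], [2], [3], [4], [5]
  1-simplices (12): [0,1], [0,3], [0,4], [0,5], [1,2], [1,4], [1,5], [2,3], [2,4], [2,5], [3,4], [3,5]
  2-simplices (8): [0,1,4], [0,1,5], [0,3,4], [0,3,5], [1,2,4], [1,2,5], [2,3,4], [2,3,5]

Hence C_0 ≅ Z^6, C_1 ≅ Z^12, C_2 ≅ Z^8.

The boundary map ∂_1: C_1 → C_0 is given by ∂[p,q] = [q] − [p].
The 6×12 boundary matrix has rank 5 and Smith normal form diag(1,1,1,1,1).

Boundary ∂_2: C_2 → C_1 maps a triangle to the signed sum of its edges. For instance
  ∂[2,3,5] = [3,5] − [2,5] + [2,3],
  ∂[1,2,4] = [2,4] − [1,4] + [1,2].
The resulting 12×8 matrix has rank 7, and its Smith normal form has invariant factors (1,1,1,1,1,1,1).

Computing H_k = (kernel of ∂_k) / (image of ∂_{k+1}):

  H_0: rank C_0 − rank ∂_1 = 6 − 5 = 1, and the invariant factors of ∂_1 are all 1, so H_0 = Z.
  H_1: rank ker ∂_1 − rank ∂_2 = (12 − 5) − 7 = 0, and the invariant factors of ∂_2 are all 1, so H_1 = 0.
  H_2: rank ker ∂_2 − rank ∂_3 = (8 − 7) − 0 = 1, and there is no ∂_3, so H_2 = Z.

(K is a triangulation of the 2-sphere S^2.)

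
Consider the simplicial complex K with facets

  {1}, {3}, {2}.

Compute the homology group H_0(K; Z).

H_0 = Z^3.

Take the total order 1 < 2 < 3 on the vertex set. Then K (dimension 0) consists of the simplices:

  0-simplices (3): [1], [2], [3]

giving chain groups C_0 ≅ Z^3.

Now H_k = ker ∂_k / im ∂_{k+1}, so:

  H_0: rank C_0 − rank ∂_1 = 3 − 0 = 3, and there is no ∂_1, so H_0 ≅ Z^3.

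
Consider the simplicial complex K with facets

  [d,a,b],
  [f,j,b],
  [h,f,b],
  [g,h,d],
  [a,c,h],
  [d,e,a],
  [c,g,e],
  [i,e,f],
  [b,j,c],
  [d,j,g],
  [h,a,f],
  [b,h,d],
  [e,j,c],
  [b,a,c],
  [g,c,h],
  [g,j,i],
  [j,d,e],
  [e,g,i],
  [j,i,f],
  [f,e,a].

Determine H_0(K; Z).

H_0 = Z.

Order the vertices as a < b < c < d < e < f < g < h < i < j. Listing each simplex with vertices in this order, K has dimension 2 with simplices:

  0-simplices (10): a, b, c, d, e, f, g, h, i, j
  1-simplices (30): ab, ac, ad, ae, af, ah, bc, bd, bf, bh, bj, ce, cg, ch, cj, de, dg, dh, dj, ef, eg, ei, ej, fh, fi, fj, gh, gi, gj, ij
  2-simplices (20): abc, abd, ach, ade, aef, afh, bcj, bdh, bfh, bfj, ceg, cej, cgh, dej, dgh, dgj, efi, egi, fij, gij

so the chain groups are C_0 ≅ Z^10, C_1 ≅ Z^30, C_2 ≅ Z^20.

∂_1: C_1 → C_0 maps an edge to its endpoints' difference, ∂[p,q] = q − p. For instance
  ∂ah = h − a.
The 10×30 boundary matrix has rank 9 and Smith normal form diag(1,1,1,1,1,1,1,1,1).

Boundary ∂_2: C_2 → C_1 sends each 2-simplex [p,q,r] to [q,r] − [p,r] + [p,q]. For instance
  ∂ach = ch − ah + ac,
  ∂cgh = gh − ch + cg.
The 30×20 boundary matrix has rank 20 and Smith normal form diag(1,1,1,1,1,1,1,1,1,1,1,1,1,1,1,1,1,1,1,2).

Computing H_k = (kernel of ∂_k) / (image of ∂_{k+1}):

  H_0: rank C_0 − rank ∂_1 = 10 − 9 = 1, and the invariant factors of ∂_1 are all 1, so H_0 ≅ Z.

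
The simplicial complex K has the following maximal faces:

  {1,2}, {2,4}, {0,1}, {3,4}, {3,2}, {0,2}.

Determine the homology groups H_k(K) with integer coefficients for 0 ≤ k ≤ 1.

We work with the vertex ordering 0 < 1 < 2 < 3 < 4. The simplices of K, each written with vertices in increasing order, are:

  0-simplices (5): [0], [1], [2], [3], [4]
  1-simplices (6): [0,1], [0,2], [1,2], [2,3], [2,4], [3,4]

so the chain groups are C_0 ≅ Z^5, C_1 ≅ Z^6.

The boundary map ∂_1: C_1 → C_0 maps an edge to its endpoints' difference, ∂[p,q] = q − p. For instance
  ∂[3,4] = [4] − [3].
The resulting 5×6 matrix has rank 4, and its Smith normal form has invariant factors (1,1,1,1).

From H_k ≅ ker(∂_k) / im(∂_{k+1}) we obtain:

  H_0: rank C_0 − rank ∂_1 = 5 − 4 = 1, and the invariant factors of ∂_1 are all 1, so H_0 = Z.
  H_1: rank ker ∂_1 − rank ∂_2 = (6 − 4) − 0 = 2, and there is no ∂_2, so H_1 = Z^2.

H_0 = Z,  H_1 = Z^2.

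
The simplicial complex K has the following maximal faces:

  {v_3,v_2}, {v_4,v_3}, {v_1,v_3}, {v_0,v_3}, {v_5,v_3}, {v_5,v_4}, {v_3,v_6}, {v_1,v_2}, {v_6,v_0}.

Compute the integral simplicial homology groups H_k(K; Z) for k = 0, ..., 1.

Take the total order v_0 < v_1 < v_2 < v_3 < v_4 < v_5 < v_6 on the vertex set. Then K (dimension 1) consists of the simplices:

  0-simplices (7): [v_0], [v_1], [v_2], [v_3], [v_4], [v_5], [v_6]
  1-simplices (9): [v_0,v_3], [v_0,v_6], [v_1,v_2], [v_1,v_3], [v_2,v_3], [v_3,v_4], [v_3,v_5], [v_3,v_6], [v_4,v_5]

Hence C_0 ≅ Z^7, C_1 ≅ Z^9.

∂_1: C_1 → C_0 is given by ∂[p,q] = [q] − [p]. For instance
  ∂[v_1,v_2] = [v_2] − [v_1].
The 7×9 boundary matrix has rank 6 and Smith normal form diag(1,1,1,1,1,1).

Computing H_k = (kernel of ∂_k) / (image of ∂_{k+1}):

  H_0: rank C_0 − rank ∂_1 = 7 − 6 = 1, and the invariant factors of ∂_1 are all 1, so H_0 = Z.
  H_1: rank ker ∂_1 − rank ∂_2 = (9 − 6) − 0 = 3, and there is no ∂_2, so H_1 = Z^3.

H_0 = Z,  H_1 = Z^3.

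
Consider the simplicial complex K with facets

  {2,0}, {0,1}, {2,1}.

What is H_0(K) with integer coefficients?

H_0 = Z.

Fix the vertex order 0 < 1 < 2 and write every simplex with vertices in increasing order. Then dim K = 1 and the simplices of K are:

  0-simplices (3): [0], [1], [2]
  1-simplices (3): [0,1], [0,2], [1,2]

so the chain groups are C_0 ≅ Z^3, C_1 ≅ Z^3.

The boundary map ∂_1: C_1 → C_0 is given by ∂[p,q] = [q] − [p].
The 3×3 boundary matrix has rank 2 and Smith normal form diag(1,1).

Computing H_k = (kernel of ∂_k) / (image of ∂_{k+1}):

  H_0: rank C_0 − rank ∂_1 = 3 − 2 = 1, and the invariant factors of ∂_1 are all 1, so H_0 = Z.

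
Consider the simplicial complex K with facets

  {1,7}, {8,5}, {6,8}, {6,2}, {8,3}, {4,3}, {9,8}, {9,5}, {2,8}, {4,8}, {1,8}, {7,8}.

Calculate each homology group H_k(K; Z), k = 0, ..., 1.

H_0 = Z,  H_1 = Z^4.

Take the total order 1 < 2 < 3 < 4 < 5 < 6 < 7 < 8 < 9 on the vertex set. Then K (dimension 1) consists of the simplices:

  0-simplices (9): [1], [2], [3], [4], [5], [6], [7], [8], [9]
  1-simplices (12): [1,7], [1,8], [2,6], [2,8], [3,4], [3,8], [4,8], [5,8], [5,9], [6,8], [7,8], [8,9]

Hence C_0 ≅ Z^9, C_1 ≅ Z^12.

The boundary map ∂_1: C_1 → C_0 sends each edge [p,q] (with p < q) to q − p. For instance
  ∂[8,9] = [9] − [8].
The 9×12 boundary matrix has rank 8 and Smith normal form diag(1,1,1,1,1,1,1,1).

Computing H_k = (kernel of ∂_k) / (image of ∂_{k+1}):

  H_0: rank C_0 − rank ∂_1 = 9 − 8 = 1, and the invariant factors of ∂_1 are all 1, so H_0 ≅ Z.
  H_1: rank ker ∂_1 − rank ∂_2 = (12 − 8) − 0 = 4, and there is no ∂_2, so H_1 ≅ Z^4.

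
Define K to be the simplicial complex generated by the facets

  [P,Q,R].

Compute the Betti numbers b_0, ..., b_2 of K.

Order the vertices as P < Q < R. Listing each simplex with vertices in this order, K has dimension 2 with simplices:

  0-simplices (3): P, Q, R
  1-simplices (3): PQ, PR, QR
  2-simplices (1): PQR

Hence C_0 ≅ Z^3, C_1 ≅ Z^3, C_2 ≅ Z^1.

∂_1: C_1 → C_0 sends each edge [p,q] (with p < q) to q − p. For instance
  ∂PR = R − P.
The 3×3 boundary matrix has rank 2 and Smith normal form diag(1,1).

Boundary ∂_2: C_2 → C_1 sends each 2-simplex [p,q,r] to [q,r] − [p,r] + [p,q]. For instance
  ∂PQR = QR − PR + PQ.
The resulting 3×1 matrix has rank 1, and its Smith normal form has invariant factors (1).

Reading off H_k = ker ∂_k / im ∂_{k+1}:

  H_0: rank C_0 − rank ∂_1 = 3 − 2 = 1, and the invariant factors of ∂_1 are all 1, so H_0 = Z.
  H_1: rank ker ∂_1 − rank ∂_2 = (3 − 2) − 1 = 0, and the invariant factors of ∂_2 are all 1, so H_1 = 0.
  H_2: rank ker ∂_2 − rank ∂_3 = (1 − 1) − 0 = 0, and there is no ∂_3, so H_2 = 0.

Hence the Betti numbers are b_0 = 1, b_1 = 0, b_2 = 0.

b_0 = 1, b_1 = 0, b_2 = 0.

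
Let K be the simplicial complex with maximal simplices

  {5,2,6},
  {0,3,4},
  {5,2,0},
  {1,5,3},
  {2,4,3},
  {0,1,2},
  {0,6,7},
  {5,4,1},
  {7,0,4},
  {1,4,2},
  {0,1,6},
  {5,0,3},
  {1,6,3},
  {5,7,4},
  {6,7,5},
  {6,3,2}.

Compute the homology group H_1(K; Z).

H_1 ≅ Z^2.

Take the total order 0 < 1 < 2 < 3 < 4 < 5 < 6 < 7 on the vertex set. Then K (dimension 2) consists of the simplices:

  0-simplices (8): [0], [1], [2], [3], [4], [5], [6], [7]
  1-simplices (24): (24 of them)
  2-simplices (16): [0,1,2], [0,1,6], [0,2,5], [0,3,4], [0,3,5], [0,4,7], [0,6,7], [1,2,4], [1,3,5], [1,3,6], [1,4,5], [2,3,4], [2,3,6], [2,5,6], [4,5,7], [5,6,7]

so the chain groups are C_0 ≅ Z^8, C_1 ≅ Z^24, C_2 ≅ Z^16.

∂_1: C_1 → C_0 is given by ∂[p,q] = [q] − [p]. For instance
  ∂[0,2] = [2] − [0].
The resulting 8×24 matrix has rank 7, and its Smith normal form has invariant factors (1,1,1,1,1,1,1).

The boundary map ∂_2: C_2 → C_1 sends each 2-simplex [p,q,r] to [q,r] − [p,r] + [p,q]. For instance
  ∂[0,2,5] = [2,5] − [0,5] + [0,2],
  ∂[2,3,4] = [3,4] − [2,4] + [2,3].
The 24×16 boundary matrix has rank 15 and Smith normal form diag(1,1,1,1,1,1,1,1,1,1,1,1,1,1,1).

From H_k ≅ ker(∂_k) / im(∂_{k+1}) we obtain:

  H_1: rank ker ∂_1 − rank ∂_2 = (24 − 7) − 15 = 2, and the invariant factors of ∂_2 are all 1, so H_1 = Z^2.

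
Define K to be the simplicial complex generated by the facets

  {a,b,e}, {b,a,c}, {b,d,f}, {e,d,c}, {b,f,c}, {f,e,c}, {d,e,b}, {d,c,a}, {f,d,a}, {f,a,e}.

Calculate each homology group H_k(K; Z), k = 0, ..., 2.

K has 6 vertices, 15 edges, 10 triangles.
rank ∂_0 = 0, rank ∂_1 = 5 ⇒ b_0 = 6 − 0 − 5 = 1; all invariant factors of ∂_1 are 1 so no torsion. So H_0 ≅ Z.
rank ∂_1 = 5, rank ∂_2 = 10 ⇒ b_1 = 15 − 5 − 10 = 0; ∂_2 has invariant factor(s) [2] giving torsion. So H_1 ≅ Z/2.
rank ∂_2 = 10, rank ∂_3 = 0 ⇒ b_2 = 10 − 10 − 0 = 0. So H_2 ≅ 0.

H_0 ≅ Z,  H_1 ≅ Z/2,  H_2 = 0.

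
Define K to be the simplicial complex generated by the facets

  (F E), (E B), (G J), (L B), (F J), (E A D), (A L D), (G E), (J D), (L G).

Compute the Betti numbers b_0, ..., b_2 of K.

Order the vertices as A < B < D < E < F < G < J < L. Listing each simplex with vertices in this order, K has dimension 2 with simplices:

  0-simplices (8): A, B, D, E, F, G, J, L
  1-simplices (13): AD, AE, AL, BE, BL, DE, DJ, DL, EF, EG, FJ, GJ, GL
  2-simplices (2): ADE, ADL

giving chain groups C_0 ≅ Z^8, C_1 ≅ Z^13, C_2 ≅ Z^2.

Boundary ∂_1: C_1 → C_0 sends each edge [p,q] (with p < q) to q − p. For instance
  ∂BE = E − B.
As a 8×13 matrix over Z this has rank 7, with invariant factors (1,1,1,1,1,1,1).

Boundary ∂_2: C_2 → C_1 sends each 2-simplex [p,q,r] to [q,r] − [p,r] + [p,q]. For instance
  ∂ADE = DE − AE + AD,
  ∂ADL = DL − AL + AD.
The 13×2 boundary matrix has rank 2 and Smith normal form diag(1,1).

Now H_k = ker ∂_k / im ∂_{k+1}, so:

  H_0: rank C_0 − rank ∂_1 = 8 − 7 = 1, and the invariant factors of ∂_1 are all 1, so H_0 = Z.
  H_1: rank ker ∂_1 − rank ∂_2 = (13 − 7) − 2 = 4, and the invariant factors of ∂_2 are all 1, so H_1 = Z^4.
  H_2: rank ker ∂_2 − rank ∂_3 = (2 − 2) − 0 = 0, and there is no ∂_3, so H_2 = 0.

As a check, the Euler characteristic is 8 − 13 + 2 = -3, which agrees with 1 − 4 + 0 = -3.

Hence the Betti numbers are b_0 = 1, b_1 = 4, b_2 = 0.

b_0 = 1, b_1 = 4, b_2 = 0.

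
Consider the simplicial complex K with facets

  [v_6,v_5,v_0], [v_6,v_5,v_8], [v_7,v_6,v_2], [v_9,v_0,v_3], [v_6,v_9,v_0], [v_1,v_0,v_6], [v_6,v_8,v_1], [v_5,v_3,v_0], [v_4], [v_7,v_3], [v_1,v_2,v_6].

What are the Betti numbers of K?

We work with the vertex ordering v_0 < v_1 < v_2 < v_3 < v_4 < v_5 < v_6 < v_7 < v_8 < v_9. The simplices of K, each written with vertices in increasing order, are:

  0-simplices (10): [v_0], [v_1], [v_2], [v_3], [v_4], [v_5], [v_6], [v_7], [v_8], [v_9]
  1-simplices (18): (18 of them)
  2-simplices (9): [v_0,v_1,v_6], [v_0,v_3,v_5], [v_0,v_3,v_9], [v_0,v_5,v_6], [v_0,v_6,v_9], [v_1,v_2,v_6], [v_1,v_6,v_8], [v_2,v_6,v_7], [v_5,v_6,v_8]

so the chain groups are C_0 ≅ Z^10, C_1 ≅ Z^18, C_2 ≅ Z^9.

Boundary ∂_1: C_1 → C_0 is given by ∂[p,q] = [q] − [p]. For instance
  ∂[v_2,v_7] = [v_7] − [v_2].
The resulting 10×18 matrix has rank 8, and its Smith normal form has invariant factors (1,1,1,1,1,1,1,1).

∂_2: C_2 → C_1 sends each 2-simplex [p,q,r] to [q,r] − [p,r] + [p,q]. For instance
  ∂[v_2,v_6,v_7] = [v_6,v_7] − [v_2,v_7] + [v_2,v_6],
  ∂[v_1,v_6,v_8] = [v_6,v_8] − [v_1,v_8] + [v_1,v_6].
The 18×9 boundary matrix has rank 9 and Smith normal form diag(1,1,1,1,1,1,1,1,1).

From H_k ≅ ker(∂_k) / im(∂_{k+1}) we obtain:

  H_0: rank C_0 − rank ∂_1 = 10 − 8 = 2, and the invariant factors of ∂_1 are all 1, so H_0 = Z^2.
  H_1: rank ker ∂_1 − rank ∂_2 = (18 − 8) − 9 = 1, and the invariant factors of ∂_2 are all 1, so H_1 = Z.
  H_2: rank ker ∂_2 − rank ∂_3 = (9 − 9) − 0 = 0, and there is no ∂_3, so H_2 = 0.

Hence the Betti numbers are b_0 = 2, b_1 = 1, b_2 = 0.

b_0 = 2, b_1 = 1, b_2 = 0.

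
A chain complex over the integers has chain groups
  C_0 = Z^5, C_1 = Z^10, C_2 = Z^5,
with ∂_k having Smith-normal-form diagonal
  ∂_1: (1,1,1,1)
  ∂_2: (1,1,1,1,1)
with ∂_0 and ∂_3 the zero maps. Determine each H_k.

H_0 ≅ Z,  H_1 ≅ Z,  H_2 = 0.

H_0: b_0 = 5 − 0 − 4 = 1; torsion from ∂_1 factors > 1: none. So H_0 ≅ Z.
H_1: b_1 = 10 − 4 − 5 = 1; torsion from ∂_2 factors > 1: none. So H_1 ≅ Z.
H_2: b_2 = 5 − 5 − 0 = 0; torsion from ∂_3 factors > 1: none. So H_2 ≅ 0.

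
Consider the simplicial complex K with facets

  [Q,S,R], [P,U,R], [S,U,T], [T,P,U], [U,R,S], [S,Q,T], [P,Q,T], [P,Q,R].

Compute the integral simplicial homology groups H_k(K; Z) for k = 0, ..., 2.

H_0 ≅ Z,  H_1 = 0,  H_2 ≅ Z.

Take the total order P < Q < R < S < T < U on the vertex set. Then K (dimension 2) consists of the simplices:

  0-simplices (6): P, Q, R, S, T, U
  1-simplices (12): PQ, PR, PT, PU, QR, QS, QT, RS, RU, ST, SU, TU
  2-simplices (8): PQR, PQT, PRU, PTU, QRS, QST, RSU, STU

Hence C_0 ≅ Z^6, C_1 ≅ Z^12, C_2 ≅ Z^8.

Boundary ∂_1: C_1 → C_0 maps an edge to its endpoints' difference, ∂[p,q] = q − p.
The resulting 6×12 matrix has rank 5, and its Smith normal form has invariant factors (1,1,1,1,1).

∂_2: C_2 → C_1 sends each 2-simplex [p,q,r] to [q,r] − [p,r] + [p,q]. For instance
  ∂PQT = QT − PT + PQ,
  ∂RSU = SU − RU + RS.
The resulting 12×8 matrix has rank 7, and its Smith normal form has invariant factors (1,1,1,1,1,1,1).

Now H_k = ker ∂_k / im ∂_{k+1}, so:

  H_0: rank C_0 − rank ∂_1 = 6 − 5 = 1, and the invariant factors of ∂_1 are all 1, so H_0 ≅ Z.
  H_1: rank ker ∂_1 − rank ∂_2 = (12 − 5) − 7 = 0, and the invariant factors of ∂_2 are all 1, so H_1 ≅ 0.
  H_2: rank ker ∂_2 − rank ∂_3 = (8 − 7) − 0 = 1, and there is no ∂_3, so H_2 ≅ Z.

As a check, the Euler characteristic is 6 − 12 + 8 = 2, which agrees with 1 − 0 + 1 = 2.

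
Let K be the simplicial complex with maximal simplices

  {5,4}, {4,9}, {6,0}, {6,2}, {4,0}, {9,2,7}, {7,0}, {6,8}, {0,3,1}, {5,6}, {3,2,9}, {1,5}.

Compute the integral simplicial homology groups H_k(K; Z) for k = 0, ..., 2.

Take the total order 0 < 1 < 2 < 3 < 4 < 5 < 6 < 7 < 8 < 9 on the vertex set. Then K (dimension 2) consists of the simplices:

  0-simplices (10): [0], [1], [2], [3], [4], [5], [6], [7], [8], [9]
  1-simplices (17): [0,1], [0,3], [0,4], [0,6], [0,7], [1,3], [1,5], [2,3], [2,6], [2,7], [2,9], [3,9], [4,5], [4,9], [5,6], [6,8], [7,9]
  2-simplices (3): [0,1,3], [2,3,9], [2,7,9]

giving chain groups C_0 ≅ Z^10, C_1 ≅ Z^17, C_2 ≅ Z^3.

The boundary map ∂_1: C_1 → C_0 maps an edge to its endpoints' difference, ∂[p,q] = q − p.
The 10×17 boundary matrix has rank 9 and Smith normal form diag(1,1,1,1,1,1,1,1,1).

The boundary map ∂_2: C_2 → C_1 maps a triangle to the signed sum of its edges. For instance
  ∂[0,1,3] = [1,3] − [0,3] + [0,1],
  ∂[2,3,9] = [3,9] − [2,9] + [2,3].
The 17×3 boundary matrix has rank 3 and Smith normal form diag(1,1,1).

Reading off H_k = ker ∂_k / im ∂_{k+1}:

  H_0: rank C_0 − rank ∂_1 = 10 − 9 = 1, and the invariant factors of ∂_1 are all 1, so H_0 = Z.
  H_1: rank ker ∂_1 − rank ∂_2 = (17 − 9) − 3 = 5, and the invariant factors of ∂_2 are all 1, so H_1 = Z^5.
  H_2: rank ker ∂_2 − rank ∂_3 = (3 − 3) − 0 = 0, and there is no ∂_3, so H_2 = 0.

As a check, the Euler characteristic is 10 − 17 + 3 = -4, which agrees with 1 − 5 + 0 = -4.

H_0 = Z,  H_1 = Z^5,  H_2 = 0.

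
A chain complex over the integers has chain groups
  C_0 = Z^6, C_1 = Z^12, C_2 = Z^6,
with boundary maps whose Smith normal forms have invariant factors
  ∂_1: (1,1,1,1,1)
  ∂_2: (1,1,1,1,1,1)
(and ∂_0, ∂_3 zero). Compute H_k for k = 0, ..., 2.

H_0: b_0 = 6 − 0 − 5 = 1; torsion from ∂_1 factors > 1: none. So H_0 = Z.
H_1: b_1 = 12 − 5 − 6 = 1; torsion from ∂_2 factors > 1: none. So H_1 = Z.
H_2: b_2 = 6 − 6 − 0 = 0; torsion from ∂_3 factors > 1: none. So H_2 = 0.

H_0 = Z,  H_1 = Z,  H_2 = 0.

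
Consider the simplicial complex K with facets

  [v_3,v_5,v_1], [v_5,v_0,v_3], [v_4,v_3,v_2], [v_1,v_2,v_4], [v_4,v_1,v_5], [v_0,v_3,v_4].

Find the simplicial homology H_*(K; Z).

H_0 = Z,  H_1 = Z,  H_2 = 0.

We work with the vertex ordering v_0 < v_1 < v_2 < v_3 < v_4 < v_5. The simplices of K, each written with vertices in increasing order, are:

  0-simplices (6): [v_0], [v_1], [v_2], [v_3], [v_4], [v_5]
  1-simplices (12): [v_0,v_3], [v_0,v_4], [v_0,v_5], [v_1,v_2], [v_1,v_3], [v_1,v_4], [v_1,v_5], [v_2,v_3], [v_2,v_4], [v_3,v_4], [v_3,v_5], [v_4,v_5]
  2-simplices (6): [v_0,v_3,v_4], [v_0,v_3,v_5], [v_1,v_2,v_4], [v_1,v_3,v_5], [v_1,v_4,v_5], [v_2,v_3,v_4]

giving chain groups C_0 ≅ Z^6, C_1 ≅ Z^12, C_2 ≅ Z^6.

Boundary ∂_1: C_1 → C_0 maps an edge to its endpoints' difference, ∂[p,q] = q − p. For instance
  ∂[v_3,v_5] = [v_5] − [v_3].
As a 6×12 matrix over Z this has rank 5, with invariant factors (1,1,1,1,1).

∂_2: C_2 → C_1 sends each 2-simplex [p,q,r] to [q,r] − [p,r] + [p,q]. For instance
  ∂[v_0,v_3,v_5] = [v_3,v_5] − [v_0,v_5] + [v_0,v_3],
  ∂[v_0,v_3,v_4] = [v_3,v_4] − [v_0,v_4] + [v_0,v_3].
As a 12×6 matrix over Z this has rank 6, with invariant factors (1,1,1,1,1,1).

Reading off H_k = ker ∂_k / im ∂_{k+1}:

  H_0: rank C_0 − rank ∂_1 = 6 − 5 = 1, and the invariant factors of ∂_1 are all 1, so H_0 ≅ Z.
  H_1: rank ker ∂_1 − rank ∂_2 = (12 − 5) − 6 = 1, and the invariant factors of ∂_2 are all 1, so H_1 ≅ Z.
  H_2: rank ker ∂_2 − rank ∂_3 = (6 − 6) − 0 = 0, and there is no ∂_3, so H_2 ≅ 0.

As a check, the Euler characteristic is 6 − 12 + 6 = 0, which agrees with 1 − 1 + 0 = 0.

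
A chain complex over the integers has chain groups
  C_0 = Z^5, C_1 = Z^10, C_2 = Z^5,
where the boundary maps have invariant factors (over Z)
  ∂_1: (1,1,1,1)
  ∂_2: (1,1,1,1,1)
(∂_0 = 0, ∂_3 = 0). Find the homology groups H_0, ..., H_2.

H_0: b_0 = 5 − 0 − 4 = 1; torsion from ∂_1 factors > 1: none. So H_0 = Z.
H_1: b_1 = 10 − 4 − 5 = 1; torsion from ∂_2 factors > 1: none. So H_1 = Z.
H_2: b_2 = 5 − 5 − 0 = 0; torsion from ∂_3 factors > 1: none. So H_2 = 0.

H_0 = Z,  H_1 = Z,  H_2 = 0.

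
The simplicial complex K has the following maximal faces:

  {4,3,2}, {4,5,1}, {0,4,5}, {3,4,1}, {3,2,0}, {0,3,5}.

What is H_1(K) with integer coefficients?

H_1 ≅ Z.

Fix the vertex order 0 < 1 < 2 < 3 < 4 < 5 and write every simplex with vertices in increasing order. Then dim K = 2 and the simplices of K are:

  0-simplices (6): [0], [1], [2], [3], [4], [5]
  1-simplices (12): [0,2], [0,3], [0,4], [0,5], [1,3], [1,4], [1,5], [2,3], [2,4], [3,4], [3,5], [4,5]
  2-simplices (6): [0,2,3], [0,3,5], [0,4,5], [1,3,4], [1,4,5], [2,3,4]

Hence C_0 ≅ Z^6, C_1 ≅ Z^12, C_2 ≅ Z^6.

Boundary ∂_1: C_1 → C_0 maps an edge to its endpoints' difference, ∂[p,q] = q − p. For instance
  ∂[4,5] = [5] − [4].
The resulting 6×12 matrix has rank 5, and its Smith normal form has invariant factors (1,1,1,1,1).

The boundary map ∂_2: C_2 → C_1 sends each 2-simplex [p,q,r] to [q,r] − [p,r] + [p,q]. For instance
  ∂[1,4,5] = [4,5] − [1,5] + [1,4],
  ∂[0,2,3] = [2,3] − [0,3] + [0,2].
The resulting 12×6 matrix has rank 6, and its Smith normal form has invariant factors (1,1,1,1,1,1).

Computing H_k = (kernel of ∂_k) / (image of ∂_{k+1}):

  H_1: rank ker ∂_1 − rank ∂_2 = (12 − 5) − 6 = 1, and the invariant factors of ∂_2 are all 1, so H_1 = Z.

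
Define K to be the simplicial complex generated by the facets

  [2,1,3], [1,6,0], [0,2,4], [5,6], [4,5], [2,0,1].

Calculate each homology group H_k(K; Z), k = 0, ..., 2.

K has 7 vertices, 11 edges, 4 triangles.
rank ∂_0 = 0, rank ∂_1 = 6 ⇒ b_0 = 7 − 0 − 6 = 1; all invariant factors of ∂_1 are 1 so no torsion. So H_0 ≅ Z.
rank ∂_1 = 6, rank ∂_2 = 4 ⇒ b_1 = 11 − 6 − 4 = 1; all invariant factors of ∂_2 are 1 so no torsion. So H_1 ≅ Z.
rank ∂_2 = 4, rank ∂_3 = 0 ⇒ b_2 = 4 − 4 − 0 = 0. So H_2 ≅ 0.

H_0 ≅ Z,  H_1 ≅ Z,  H_2 = 0.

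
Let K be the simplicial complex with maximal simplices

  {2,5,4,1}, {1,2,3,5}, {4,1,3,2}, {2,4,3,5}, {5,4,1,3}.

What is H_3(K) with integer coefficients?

Order the vertices as 1 < 2 < 3 < 4 < 5. Listing each simplex with vertices in this order, K has dimension 3 with simplices:

  0-simplices (5): [1], [2], [3], [4], [5]
  1-simplices (10): [1,2], [1,3], [1,4], [1,5], [2,3], [2,4], [2,5], [3,4], [3,5], [4,5]
  2-simplices (10): [1,2,3], [1,2,4], [1,2,5], [1,3,4], [1,3,5], [1,4,5], [2,3,4], [2,3,5], [2,4,5], [3,4,5]
  3-simplices (5): [1,2,3,4], [1,2,3,5], [1,2,4,5], [1,3,4,5], [2,3,4,5]

so the chain groups are C_0 ≅ Z^5, C_1 ≅ Z^10, C_2 ≅ Z^10, C_3 ≅ Z^5.

Boundary ∂_1: C_1 → C_0 maps an edge to its endpoints' difference, ∂[p,q] = q − p. For instance
  ∂[2,4] = [4] − [2].
The resulting 5×10 matrix has rank 4, and its Smith normal form has invariant factors (1,1,1,1).

∂_2: C_2 → C_1 sends each 2-simplex [p,q,r] to [q,r] − [p,r] + [p,q]. For instance
  ∂[1,2,3] = [2,3] − [1,3] + [1,2],
  ∂[1,2,4] = [2,4] − [1,4] + [1,2].
The resulting 10×10 matrix has rank 6, and its Smith normal form has invariant factors (1,1,1,1,1,1).

∂_3: C_3 → C_2 sends each 3-simplex σ to the alternating sum Σ_i (−1)^i (σ with its i-th vertex removed). For instance
  ∂[2,3,4,5] = [3,4,5] − [2,4,5] + [2,3,5] − [2,3,4],
  ∂[1,2,3,4] = [2,3,4] − [1,3,4] + [1,2,4] − [1,2,3].
The 10×5 boundary matrix has rank 4 and Smith normal form diag(1,1,1,1).

Reading off H_k = ker ∂_k / im ∂_{k+1}:

  H_3: rank ker ∂_3 − rank ∂_4 = (5 − 4) − 0 = 1, and there is no ∂_4, so H_3 ≅ Z.

(K is a triangulation of the 3-sphere S^3.)

H_3 ≅ Z.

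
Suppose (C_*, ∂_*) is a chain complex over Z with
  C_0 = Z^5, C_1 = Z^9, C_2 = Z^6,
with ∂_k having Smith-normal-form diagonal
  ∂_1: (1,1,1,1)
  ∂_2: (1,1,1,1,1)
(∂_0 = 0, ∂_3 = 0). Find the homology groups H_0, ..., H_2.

H_0 = Z,  H_1 = 0,  H_2 = Z.

H_0: b_0 = 5 − 0 − 4 = 1; torsion from ∂_1 factors > 1: none. So H_0 = Z.
H_1: b_1 = 9 − 4 − 5 = 0; torsion from ∂_2 factors > 1: none. So H_1 = 0.
H_2: b_2 = 6 − 5 − 0 = 1; torsion from ∂_3 factors > 1: none. So H_2 = Z.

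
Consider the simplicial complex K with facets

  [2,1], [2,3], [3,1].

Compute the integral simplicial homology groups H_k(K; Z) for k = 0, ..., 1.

Fix the vertex order 1 < 2 < 3 and write every simplex with vertices in increasing order. Then dim K = 1 and the simplices of K are:

  0-simplices (3): [1], [2], [3]
  1-simplices (3): [1,2], [1,3], [2,3]

giving chain groups C_0 ≅ Z^3, C_1 ≅ Z^3.

∂_1: C_1 → C_0 maps an edge to its endpoints' difference, ∂[p,q] = q − p.
The 3×3 boundary matrix has rank 2 and Smith normal form diag(1,1).

Reading off H_k = ker ∂_k / im ∂_{k+1}:

  H_0: rank C_0 − rank ∂_1 = 3 − 2 = 1, and the invariant factors of ∂_1 are all 1, so H_0 ≅ Z.
  H_1: rank ker ∂_1 − rank ∂_2 = (3 − 2) − 0 = 1, and there is no ∂_2, so H_1 ≅ Z.

H_0 = Z,  H_1 = Z.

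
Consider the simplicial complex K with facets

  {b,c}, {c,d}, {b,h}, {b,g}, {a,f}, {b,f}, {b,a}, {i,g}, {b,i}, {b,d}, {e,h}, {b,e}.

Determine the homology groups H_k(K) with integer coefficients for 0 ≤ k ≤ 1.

H_0 ≅ Z,  H_1 ≅ Z^4.

K has 9 vertices, 12 edges.
rank ∂_0 = 0, rank ∂_1 = 8 ⇒ b_0 = 9 − 0 − 8 = 1; all invariant factors of ∂_1 are 1 so no torsion. So H_0 = Z.
rank ∂_1 = 8, rank ∂_2 = 0 ⇒ b_1 = 12 − 8 − 0 = 4. So H_1 = Z^4.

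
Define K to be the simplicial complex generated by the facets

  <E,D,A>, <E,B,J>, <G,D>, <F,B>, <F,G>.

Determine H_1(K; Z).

Fix the vertex order A < B < D < E < F < G < J and write every simplex with vertices in increasing order. Then dim K = 2 and the simplices of K are:

  0-simplices (7): A, B, D, E, F, G, J
  1-simplices (9): AD, AE, BE, BF, BJ, DE, DG, EJ, FG
  2-simplices (2): ADE, BEJ

giving chain groups C_0 ≅ Z^7, C_1 ≅ Z^9, C_2 ≅ Z^2.

The boundary map ∂_1: C_1 → C_0 sends each edge [p,q] (with p < q) to q − p.
The resulting 7×9 matrix has rank 6, and its Smith normal form has invariant factors (1,1,1,1,1,1).

Boundary ∂_2: C_2 → C_1 maps a triangle to the signed sum of its edges. For instance
  ∂ADE = DE − AE + AD,
  ∂BEJ = EJ − BJ + BE.
As a 9×2 matrix over Z this has rank 2, with invariant factors (1,1).

Now H_k = ker ∂_k / im ∂_{k+1}, so:

  H_1: rank ker ∂_1 − rank ∂_2 = (9 − 6) − 2 = 1, and the invariant factors of ∂_2 are all 1, so H_1 = Z.

H_1 ≅ Z.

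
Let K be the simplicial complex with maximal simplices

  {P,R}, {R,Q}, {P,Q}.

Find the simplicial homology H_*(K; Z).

H_0 ≅ Z,  H_1 ≅ Z.

Fix the vertex order P < Q < R and write every simplex with vertices in increasing order. Then dim K = 1 and the simplices of K are:

  0-simplices (3): P, Q, R
  1-simplices (3): PQ, PR, QR

so the chain groups are C_0 ≅ Z^3, C_1 ≅ Z^3.

The boundary map ∂_1: C_1 → C_0 maps an edge to its endpoints' difference, ∂[p,q] = q − p. For instance
  ∂QR = R − Q.
As a 3×3 matrix over Z this has rank 2, with invariant factors (1,1).

Reading off H_k = ker ∂_k / im ∂_{k+1}:

  H_0: rank C_0 − rank ∂_1 = 3 − 2 = 1, and the invariant factors of ∂_1 are all 1, so H_0 ≅ Z.
  H_1: rank ker ∂_1 − rank ∂_2 = (3 − 2) − 0 = 1, and there is no ∂_2, so H_1 ≅ Z.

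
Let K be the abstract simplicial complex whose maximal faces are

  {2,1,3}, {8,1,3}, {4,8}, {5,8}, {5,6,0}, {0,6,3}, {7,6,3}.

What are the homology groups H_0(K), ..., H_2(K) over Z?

K has 9 vertices, 14 edges, 5 triangles.
rank ∂_0 = 0, rank ∂_1 = 8 ⇒ b_0 = 9 − 0 − 8 = 1; all invariant factors of ∂_1 are 1 so no torsion. So H_0 ≅ Z.
rank ∂_1 = 8, rank ∂_2 = 5 ⇒ b_1 = 14 − 8 − 5 = 1; all invariant factors of ∂_2 are 1 so no torsion. So H_1 ≅ Z.
rank ∂_2 = 5, rank ∂_3 = 0 ⇒ b_2 = 5 − 5 − 0 = 0. So H_2 ≅ 0.

H_0 ≅ Z,  H_1 ≅ Z,  H_2 = 0.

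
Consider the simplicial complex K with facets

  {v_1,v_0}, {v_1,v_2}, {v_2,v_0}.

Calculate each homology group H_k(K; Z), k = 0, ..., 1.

H_0 = Z,  H_1 = Z.

Take the total order v_0 < v_1 < v_2 on the vertex set. Then K (dimension 1) consists of the simplices:

  0-simplices (3): [v_0], [v_1], [v_2]
  1-simplices (3): [v_0,v_1], [v_0,v_2], [v_1,v_2]

so the chain groups are C_0 ≅ Z^3, C_1 ≅ Z^3.

∂_1: C_1 → C_0 is given by ∂[p,q] = [q] − [p].
As a 3×3 matrix over Z this has rank 2, with invariant factors (1,1).

Now H_k = ker ∂_k / im ∂_{k+1}, so:

  H_0: rank C_0 − rank ∂_1 = 3 − 2 = 1, and the invariant factors of ∂_1 are all 1, so H_0 ≅ Z.
  H_1: rank ker ∂_1 − rank ∂_2 = (3 − 2) − 0 = 1, and there is no ∂_2, so H_1 ≅ Z.

As a check, the Euler characteristic is 3 − 3 = 0, which agrees with 1 − 1 = 0.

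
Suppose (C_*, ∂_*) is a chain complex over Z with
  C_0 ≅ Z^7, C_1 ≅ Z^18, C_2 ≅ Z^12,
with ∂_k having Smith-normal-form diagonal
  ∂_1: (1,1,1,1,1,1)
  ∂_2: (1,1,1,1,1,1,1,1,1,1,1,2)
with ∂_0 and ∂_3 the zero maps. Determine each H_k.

H_0 ≅ Z,  H_1 ≅ Z_2,  H_2 = 0.

H_0: b_0 = 7 − 0 − 6 = 1; torsion from ∂_1 factors > 1: none. So H_0 ≅ Z.
H_1: b_1 = 18 − 6 − 12 = 0; torsion from ∂_2 factors > 1: [2]. So H_1 ≅ Z_2.
H_2: b_2 = 12 − 12 − 0 = 0; torsion from ∂_3 factors > 1: none. So H_2 ≅ 0.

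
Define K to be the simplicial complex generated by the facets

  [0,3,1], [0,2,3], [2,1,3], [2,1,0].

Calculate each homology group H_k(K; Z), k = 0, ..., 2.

H_0 ≅ Z,  H_1 = 0,  H_2 ≅ Z.

Fix the vertex order 0 < 1 < 2 < 3 and write every simplex with vertices in increasing order. Then dim K = 2 and the simplices of K are:

  0-simplices (4): [0], [1], [2], [3]
  1-simplices (6): [0,1], [0,2], [0,3], [1,2], [1,3], [2,3]
  2-simplices (4): [0,1,2], [0,1,3], [0,2,3], [1,2,3]

so the chain groups are C_0 ≅ Z^4, C_1 ≅ Z^6, C_2 ≅ Z^4.

Boundary ∂_1: C_1 → C_0 is given by ∂[p,q] = [q] − [p].
The 4×6 boundary matrix has rank 3 and Smith normal form diag(1,1,1).

Boundary ∂_2: C_2 → C_1 maps a triangle to the signed sum of its edges. For instance
  ∂[1,2,3] = [2,3] − [1,3] + [1,2],
  ∂[0,1,2] = [1,2] − [0,2] + [0,1].
This gives a 6×4 integer matrix of rank 3; reducing to Smith normal form yields diagonal entries (1,1,1).

Reading off H_k = ker ∂_k / im ∂_{k+1}:

  H_0: rank C_0 − rank ∂_1 = 4 − 3 = 1, and the invariant factors of ∂_1 are all 1, so H_0 ≅ Z.
  H_1: rank ker ∂_1 − rank ∂_2 = (6 − 3) − 3 = 0, and the invariant factors of ∂_2 are all 1, so H_1 ≅ 0.
  H_2: rank ker ∂_2 − rank ∂_3 = (4 − 3) − 0 = 1, and there is no ∂_3, so H_2 ≅ Z.

(K is a triangulation of the 2-sphere S^2.)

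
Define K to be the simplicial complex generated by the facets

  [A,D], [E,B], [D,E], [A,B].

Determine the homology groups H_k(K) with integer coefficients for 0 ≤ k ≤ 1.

H_0 = Z,  H_1 = Z.

Order the vertices as A < B < D < E. Listing each simplex with vertices in this order, K has dimension 1 with simplices:

  0-simplices (4): A, B, D, E
  1-simplices (4): AB, AD, BE, DE

so the chain groups are C_0 ≅ Z^4, C_1 ≅ Z^4.

∂_1: C_1 → C_0 sends each edge [p,q] (with p < q) to q − p.
The 4×4 boundary matrix has rank 3 and Smith normal form diag(1,1,1).

From H_k ≅ ker(∂_k) / im(∂_{k+1}) we obtain:

  H_0: rank C_0 − rank ∂_1 = 4 − 3 = 1, and the invariant factors of ∂_1 are all 1, so H_0 = Z.
  H_1: rank ker ∂_1 − rank ∂_2 = (4 − 3) − 0 = 1, and there is no ∂_2, so H_1 = Z.

As a check, the Euler characteristic is 4 − 4 = 0, which agrees with 1 − 1 = 0.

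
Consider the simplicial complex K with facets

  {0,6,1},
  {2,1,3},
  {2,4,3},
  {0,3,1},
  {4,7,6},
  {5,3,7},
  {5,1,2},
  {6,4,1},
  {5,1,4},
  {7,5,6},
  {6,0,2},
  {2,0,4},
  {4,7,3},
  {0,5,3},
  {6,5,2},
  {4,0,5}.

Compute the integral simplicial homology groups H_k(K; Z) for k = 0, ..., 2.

H_0 ≅ Z,  H_1 ≅ Z^2,  H_2 ≅ Z.

We work with the vertex ordering 0 < 1 < 2 < 3 < 4 < 5 < 6 < 7. The simplices of K, each written with vertices in increasing order, are:

  0-simplices (8): [0], [1], [2], [3], [4], [5], [6], [7]
  1-simplices (24): (24 of them)
  2-simplices (16): [0,1,3], [0,1,6], [0,2,4], [0,2,6], [0,3,5], [0,4,5], [1,2,3], [1,2,5], [1,4,5], [1,4,6], [2,3,4], [2,5,6], [3,4,7], [3,5,7], [4,6,7], [5,6,7]

giving chain groups C_0 ≅ Z^8, C_1 ≅ Z^24, C_2 ≅ Z^16.

The boundary map ∂_1: C_1 → C_0 is given by ∂[p,q] = [q] − [p].
This gives a 8×24 integer matrix of rank 7; reducing to Smith normal form yields diagonal entries (1,1,1,1,1,1,1).

The boundary map ∂_2: C_2 → C_1 acts by ∂[p,q,r] = [q,r] − [p,r] + [p,q]. For instance
  ∂[0,1,3] = [1,3] − [0,3] + [0,1],
  ∂[3,4,7] = [4,7] − [3,7] + [3,4].
The 24×16 boundary matrix has rank 15 and Smith normal form diag(1,1,1,1,1,1,1,1,1,1,1,1,1,1,1).

Computing H_k = (kernel of ∂_k) / (image of ∂_{k+1}):

  H_0: rank C_0 − rank ∂_1 = 8 − 7 = 1, and the invariant factors of ∂_1 are all 1, so H_0 ≅ Z.
  H_1: rank ker ∂_1 − rank ∂_2 = (24 − 7) − 15 = 2, and the invariant factors of ∂_2 are all 1, so H_1 ≅ Z^2.
  H_2: rank ker ∂_2 − rank ∂_3 = (16 − 15) − 0 = 1, and there is no ∂_3, so H_2 ≅ Z.

(K is a triangulation of the torus T^2.)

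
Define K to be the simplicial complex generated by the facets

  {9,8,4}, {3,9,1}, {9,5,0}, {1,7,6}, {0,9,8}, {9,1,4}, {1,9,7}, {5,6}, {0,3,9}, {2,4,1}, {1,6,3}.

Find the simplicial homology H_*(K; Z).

Take the total order 0 < 1 < 2 < 3 < 4 < 5 < 6 < 7 < 8 < 9 on the vertex set. Then K (dimension 2) consists of the simplices:

  0-simplices (10): [0], [1], [2], [3], [4], [5], [6], [7], [8], [9]
  1-simplices (20): [0,3], [0,5], [0,8], [0,9], [1,2], [1,3], [1,4], [1,6], [1,7], [1,9], [2,4], [3,6], [3,9], [4,8], [4,9], [5,6], [5,9], [6,7], [7,9], [8,9]
  2-simplices (10): [0,3,9], [0,5,9], [0,8,9], [1,2,4], [1,3,6], [1,3,9], [1,4,9], [1,6,7], [1,7,9], [4,8,9]

giving chain groups C_0 ≅ Z^10, C_1 ≅ Z^20, C_2 ≅ Z^10.

∂_1: C_1 → C_0 is given by ∂[p,q] = [q] − [p]. For instance
  ∂[0,9] = [9] − [0].
The resulting 10×20 matrix has rank 9, and its Smith normal form has invariant factors (1,1,1,1,1,1,1,1,1).

∂_2: C_2 → C_1 maps a triangle to the signed sum of its edges. For instance
  ∂[4,8,9] = [8,9] − [4,9] + [4,8],
  ∂[1,2,4] = [2,4] − [1,4] + [1,2].
The 20×10 boundary matrix has rank 10 and Smith normal form diag(1,1,1,1,1,1,1,1,1,1).

Computing H_k = (kernel of ∂_k) / (image of ∂_{k+1}):

  H_0: rank C_0 − rank ∂_1 = 10 − 9 = 1, and the invariant factors of ∂_1 are all 1, so H_0 ≅ Z.
  H_1: rank ker ∂_1 − rank ∂_2 = (20 − 9) − 10 = 1, and the invariant factors of ∂_2 are all 1, so H_1 ≅ Z.
  H_2: rank ker ∂_2 − rank ∂_3 = (10 − 10) − 0 = 0, and there is no ∂_3, so H_2 ≅ 0.

H_0 = Z,  H_1 = Z,  H_2 = 0.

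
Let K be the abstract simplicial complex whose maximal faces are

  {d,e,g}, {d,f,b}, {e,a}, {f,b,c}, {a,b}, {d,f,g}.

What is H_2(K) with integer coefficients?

H_2 ≅ 0.

Fix the vertex order a < b < c < d < e < f < g and write every simplex with vertices in increasing order. Then dim K = 2 and the simplices of K are:

  0-simplices (7): a, b, c, d, e, f, g
  1-simplices (11): ab, ae, bc, bd, bf, cf, de, df, dg, eg, fg
  2-simplices (4): bcf, bdf, deg, dfg

Hence C_0 ≅ Z^7, C_1 ≅ Z^11, C_2 ≅ Z^4.

The boundary map ∂_1: C_1 → C_0 maps an edge to its endpoints' difference, ∂[p,q] = q − p.
As a 7×11 matrix over Z this has rank 6, with invariant factors (1,1,1,1,1,1).

Boundary ∂_2: C_2 → C_1 acts by ∂[p,q,r] = [q,r] − [p,r] + [p,q]. For instance
  ∂deg = eg − dg + de,
  ∂bcf = cf − bf + bc.
This gives a 11×4 integer matrix of rank 4; reducing to Smith normal form yields diagonal entries (1,1,1,1).

Reading off H_k = ker ∂_k / im ∂_{k+1}:

  H_2: rank ker ∂_2 − rank ∂_3 = (4 − 4) − 0 = 0, and there is no ∂_3, so H_2 = 0.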